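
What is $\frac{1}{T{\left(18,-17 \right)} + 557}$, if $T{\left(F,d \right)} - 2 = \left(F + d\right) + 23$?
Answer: $\frac{1}{583} \approx 0.0017153$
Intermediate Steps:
$T{\left(F,d \right)} = 25 + F + d$ ($T{\left(F,d \right)} = 2 + \left(\left(F + d\right) + 23\right) = 2 + \left(23 + F + d\right) = 25 + F + d$)
$\frac{1}{T{\left(18,-17 \right)} + 557} = \frac{1}{\left(25 + 18 - 17\right) + 557} = \frac{1}{26 + 557} = \frac{1}{583}$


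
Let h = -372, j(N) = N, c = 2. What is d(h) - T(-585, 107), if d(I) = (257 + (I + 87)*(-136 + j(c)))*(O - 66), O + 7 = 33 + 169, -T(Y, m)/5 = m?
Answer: 4960198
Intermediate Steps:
T(Y, m) = -5*m
O = 195 (O = -7 + (33 + 169) = -7 + 202 = 195)
d(I) = -1470729 - 17286*I (d(I) = (257 + (I + 87)*(-136 + 2))*(195 - 66) = (257 + (87 + I)*(-134))*129 = (257 + (-11658 - 134*I))*129 = (-11401 - 134*I)*129 = -1470729 - 17286*I)
d(h) - T(-585, 107) = (-1470729 - 17286*(-372)) - (-5)*107 = (-1470729 + 6430392) - 1*(-535) = 4959663 + 535 = 4960198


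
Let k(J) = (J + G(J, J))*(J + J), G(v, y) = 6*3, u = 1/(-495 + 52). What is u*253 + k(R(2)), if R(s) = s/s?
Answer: 16581/443 ≈ 37.429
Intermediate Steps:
u = -1/443 (u = 1/(-443) = -1/443 ≈ -0.0022573)
G(v, y) = 18
R(s) = 1
k(J) = 2*J*(18 + J) (k(J) = (J + 18)*(J + J) = (18 + J)*(2*J) = 2*J*(18 + J))
u*253 + k(R(2)) = -1/443*253 + 2*1*(18 + 1) = -253/443 + 2*1*19 = -253/443 + 38 = 16581/443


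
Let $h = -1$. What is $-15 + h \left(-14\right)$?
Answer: $-1$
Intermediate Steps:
$-15 + h \left(-14\right) = -15 - -14 = -15 + 14 = -1$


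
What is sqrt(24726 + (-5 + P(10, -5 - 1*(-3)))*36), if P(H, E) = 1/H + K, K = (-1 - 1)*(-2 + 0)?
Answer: 2*sqrt(154335)/5 ≈ 157.14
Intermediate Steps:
K = 4 (K = -2*(-2) = 4)
P(H, E) = 4 + 1/H (P(H, E) = 1/H + 4 = 4 + 1/H)
sqrt(24726 + (-5 + P(10, -5 - 1*(-3)))*36) = sqrt(24726 + (-5 + (4 + 1/10))*36) = sqrt(24726 + (-5 + 41/10)*36) = sqrt(24726 - 9/10*36) = sqrt(24726 - 162/5) = sqrt(123468/5) = 2*sqrt(154335)/5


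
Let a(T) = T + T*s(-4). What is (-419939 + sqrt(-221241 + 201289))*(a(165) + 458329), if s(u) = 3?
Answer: -192747381671 + 1835956*I*sqrt(1247) ≈ -1.9275e+11 + 6.4833e+7*I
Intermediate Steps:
a(T) = 4*T (a(T) = T + T*3 = T + 3*T = 4*T)
(-419939 + sqrt(-221241 + 201289))*(a(165) + 458329) = (-419939 + sqrt(-221241 + 201289))*(4*165 + 458329) = (-419939 + sqrt(-19952))*(660 + 458329) = (-419939 + 4*I*sqrt(1247))*458989 = -192747381671 + 1835956*I*sqrt(1247)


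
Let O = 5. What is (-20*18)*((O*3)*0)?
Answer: 0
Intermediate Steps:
(-20*18)*((O*3)*0) = (-20*18)*((5*3)*0) = -5400*0 = -360*0 = 0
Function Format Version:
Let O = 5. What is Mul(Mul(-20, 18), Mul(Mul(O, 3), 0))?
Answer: 0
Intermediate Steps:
Mul(Mul(-20, 18), Mul(Mul(O, 3), 0)) = Mul(Mul(-20, 18), Mul(Mul(5, 3), 0)) = Mul(-360, Mul(15, 0)) = Mul(-360, 0) = 0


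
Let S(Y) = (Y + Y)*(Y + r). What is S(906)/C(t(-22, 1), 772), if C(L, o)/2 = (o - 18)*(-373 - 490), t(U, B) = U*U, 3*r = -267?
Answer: -370101/325351 ≈ -1.1375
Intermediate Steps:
r = -89 (r = (⅓)*(-267) = -89)
t(U, B) = U²
C(L, o) = 31068 - 1726*o (C(L, o) = 2*((o - 18)*(-373 - 490)) = 2*((-18 + o)*(-863)) = 2*(15534 - 863*o) = 31068 - 1726*o)
S(Y) = 2*Y*(-89 + Y) (S(Y) = (Y + Y)*(Y - 89) = (2*Y)*(-89 + Y) = 2*Y*(-89 + Y))
S(906)/C(t(-22, 1), 772) = (2*906*(-89 + 906))/(31068 - 1726*772) = (2*906*817)/(31068 - 1332472) = 1480404/(-1301404) = 1480404*(-1/1301404) = -370101/325351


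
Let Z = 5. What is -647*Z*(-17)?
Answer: 54995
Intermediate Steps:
-647*Z*(-17) = -3235*(-17) = -647*(-85) = 54995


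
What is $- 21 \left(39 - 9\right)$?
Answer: $-630$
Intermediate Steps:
$- 21 \left(39 - 9\right) = \left(-21\right) 30 = -630$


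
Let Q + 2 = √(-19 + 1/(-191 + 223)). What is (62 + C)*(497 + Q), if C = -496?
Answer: -214830 - 217*I*√1214/4 ≈ -2.1483e+5 - 1890.2*I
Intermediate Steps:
Q = -2 + I*√1214/8 (Q = -2 + √(-19 + 1/(-191 + 223)) = -2 + √(-19 + 1/32) = -2 + √(-607/32) = -2 + I*√1214/8 ≈ -2.0 + 4.3553*I)
(62 + C)*(497 + Q) = (62 - 496)*(497 + (-2 + I*√1214/8)) = -434*(495 + I*√1214/8) = -214830 - 217*I*√1214/4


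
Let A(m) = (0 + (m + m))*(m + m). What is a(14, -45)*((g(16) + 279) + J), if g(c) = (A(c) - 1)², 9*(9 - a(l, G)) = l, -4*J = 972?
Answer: 7791095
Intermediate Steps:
J = -243 (J = -¼*972 = -243)
A(m) = 4*m² (A(m) = (0 + 2*m)*(2*m) = (2*m)*(2*m) = 4*m²)
a(l, G) = 9 - l/9
g(c) = (-1 + 4*c²)² (g(c) = (4*c² - 1)² = (-1 + 4*c²)²)
a(14, -45)*((g(16) + 279) + J) = (9 - ⅑*14)*(((-1 + 4*16²)² + 279) - 243) = (9 - 14/9)*(((-1 + 4*256)² + 279) - 243) = 67*(((-1 + 1024)² + 279) - 243)/9 = 67*((1023² + 279) - 243)/9 = 67*((1046529 + 279) - 243)/9 = 67*(1046808 - 243)/9 = (67/9)*1046565 = 7791095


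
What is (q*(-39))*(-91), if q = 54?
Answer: 191646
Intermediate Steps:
(q*(-39))*(-91) = (54*(-39))*(-91) = -2106*(-91) = 191646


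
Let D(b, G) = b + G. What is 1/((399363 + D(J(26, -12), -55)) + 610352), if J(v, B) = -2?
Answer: 1/1009658 ≈ 9.9043e-7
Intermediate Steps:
D(b, G) = G + b
1/((399363 + D(J(26, -12), -55)) + 610352) = 1/((399363 + (-55 - 2)) + 610352) = 1/((399363 - 57) + 610352) = 1/(399306 + 610352) = 1/1009658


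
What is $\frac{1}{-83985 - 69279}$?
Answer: $- \frac{1}{153264} \approx -6.5247 \cdot 10^{-6}$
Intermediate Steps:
$\frac{1}{-83985 - 69279} = \frac{1}{-153264} = - \frac{1}{153264}$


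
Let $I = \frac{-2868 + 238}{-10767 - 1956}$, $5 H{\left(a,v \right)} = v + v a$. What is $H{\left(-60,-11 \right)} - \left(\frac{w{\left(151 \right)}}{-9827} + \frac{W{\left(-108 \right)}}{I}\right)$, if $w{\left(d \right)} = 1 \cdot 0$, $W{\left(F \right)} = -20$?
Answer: $\frac{297917}{1315} \approx 226.55$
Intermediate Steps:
$w{\left(d \right)} = 0$
$H{\left(a,v \right)} = \frac{v}{5} + \frac{a v}{5}$ ($H{\left(a,v \right)} = \frac{v + v a}{5} = \frac{v + a v}{5} = \frac{v}{5} + \frac{a v}{5}$)
$I = \frac{2630}{12723}$ ($I = - \frac{2630}{-12723} = \left(-2630\right) \left(- \frac{1}{12723}\right) = \frac{2630}{12723} \approx 0.20671$)
$H{\left(-60,-11 \right)} - \left(\frac{w{\left(151 \right)}}{-9827} + \frac{W{\left(-108 \right)}}{I}\right) = \frac{1}{5} \left(-11\right) \left(1 - 60\right) - \left(\frac{0}{-9827} - \frac{20}{\frac{2630}{12723}}\right) = \frac{1}{5} \left(-11\right) \left(-59\right) - \left(0 \left(- \frac{1}{9827}\right) - \frac{25446}{263}\right) = \frac{649}{5} - \left(0 - \frac{25446}{263}\right) = \frac{649}{5} - - \frac{25446}{263} = \frac{649}{5} + \frac{25446}{263} = \frac{297917}{1315}$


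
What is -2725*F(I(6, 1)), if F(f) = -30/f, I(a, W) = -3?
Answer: -27250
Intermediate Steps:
-2725*F(I(6, 1)) = -(-81750)/(-3) = -(-81750)*(-1)/3 = -2725*10 = -27250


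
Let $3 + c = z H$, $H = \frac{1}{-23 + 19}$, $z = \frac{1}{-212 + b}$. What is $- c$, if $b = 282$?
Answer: $\frac{841}{280} \approx 3.0036$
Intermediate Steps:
$z = \frac{1}{70}$ ($z = \frac{1}{-212 + 282} = \frac{1}{70} \approx 0.014286$)
$H = - \frac{1}{4}$ ($H = \frac{1}{-4} = - \frac{1}{4} \approx -0.25$)
$c = - \frac{841}{280}$ ($c = -3 + \frac{1}{70} \left(- \frac{1}{4}\right) = -3 - \frac{1}{280} = - \frac{841}{280} \approx -3.0036$)
$- c = \left(-1\right) \left(- \frac{841}{280}\right) = \frac{841}{280}$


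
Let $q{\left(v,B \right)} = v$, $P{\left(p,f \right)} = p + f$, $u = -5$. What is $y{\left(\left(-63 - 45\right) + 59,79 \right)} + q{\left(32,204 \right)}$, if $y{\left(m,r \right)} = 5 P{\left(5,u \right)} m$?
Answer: $32$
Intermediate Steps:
$P{\left(p,f \right)} = f + p$
$y{\left(m,r \right)} = 0$ ($y{\left(m,r \right)} = 5 \left(-5 + 5\right) m = 5 \cdot 0 m = 0 m = 0$)
$y{\left(\left(-63 - 45\right) + 59,79 \right)} + q{\left(32,204 \right)} = 0 + 32 = 32$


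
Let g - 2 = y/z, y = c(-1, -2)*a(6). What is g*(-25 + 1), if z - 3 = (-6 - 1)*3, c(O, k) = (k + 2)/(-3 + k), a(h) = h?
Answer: -48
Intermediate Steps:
c(O, k) = (2 + k)/(-3 + k)
y = 0 (y = ((2 - 2)/(-3 - 2))*6 = (0/(-5))*6 = -⅕*0*6 = 0*6 = 0)
z = -18 (z = 3 + (-6 - 1)*3 = 3 - 7*3 = 3 - 21 = -18)
g = 2 (g = 2 + 0/(-18) = 2 + 0*(-1/18) = 2 + 0 = 2)
g*(-25 + 1) = 2*(-25 + 1) = 2*(-24) = -48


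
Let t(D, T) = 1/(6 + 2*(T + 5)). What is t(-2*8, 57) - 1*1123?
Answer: -145989/130 ≈ -1123.0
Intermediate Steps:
t(D, T) = 1/(16 + 2*T) (t(D, T) = 1/(6 + 2*(5 + T)) = 1/(6 + (10 + 2*T)) = 1/(16 + 2*T))
t(-2*8, 57) - 1*1123 = 1/(2*(8 + 57)) - 1*1123 = (½)/65 - 1123 = (½)*(1/65) - 1123 = 1/130 - 1123 = -145989/130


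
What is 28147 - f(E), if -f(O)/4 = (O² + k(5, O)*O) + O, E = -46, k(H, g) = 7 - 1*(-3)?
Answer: 34587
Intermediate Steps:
k(H, g) = 10 (k(H, g) = 7 + 3 = 10)
f(O) = -44*O - 4*O² (f(O) = -4*((O² + 10*O) + O) = -4*(O² + 11*O) = -44*O - 4*O²)
28147 - f(E) = 28147 - (-4)*(-46)*(11 - 46) = 28147 - (-4)*(-46)*(-35) = 28147 - 1*(-6440) = 28147 + 6440 = 34587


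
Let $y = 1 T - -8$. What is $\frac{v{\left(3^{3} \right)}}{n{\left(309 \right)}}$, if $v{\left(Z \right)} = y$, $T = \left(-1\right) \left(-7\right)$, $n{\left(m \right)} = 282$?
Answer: $\frac{5}{94} \approx 0.053191$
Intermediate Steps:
$T = 7$
$y = 15$ ($y = 1 \cdot 7 - -8 = 7 + 8 = 15$)
$v{\left(Z \right)} = 15$
$\frac{v{\left(3^{3} \right)}}{n{\left(309 \right)}} = \frac{15}{282} = 15 \cdot \frac{1}{282} = \frac{5}{94}$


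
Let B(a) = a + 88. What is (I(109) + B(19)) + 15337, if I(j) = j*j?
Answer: 27325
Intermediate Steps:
B(a) = 88 + a
I(j) = j²
(I(109) + B(19)) + 15337 = (109² + (88 + 19)) + 15337 = (11881 + 107) + 15337 = 11988 + 15337 = 27325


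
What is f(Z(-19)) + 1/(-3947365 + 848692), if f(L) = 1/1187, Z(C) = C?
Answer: 3097486/3678124851 ≈ 0.00084214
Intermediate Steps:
f(L) = 1/1187
f(Z(-19)) + 1/(-3947365 + 848692) = 1/1187 + 1/(-3947365 + 848692) = 1/1187 + 1/(-3098673) = 1/1187 - 1/3098673 = 3097486/3678124851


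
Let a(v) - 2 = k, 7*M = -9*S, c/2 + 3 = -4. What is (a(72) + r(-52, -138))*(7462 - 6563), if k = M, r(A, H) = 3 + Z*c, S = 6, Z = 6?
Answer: -545693/7 ≈ -77956.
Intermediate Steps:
c = -14 (c = -6 + 2*(-4) = -6 - 8 = -14)
r(A, H) = -81 (r(A, H) = 3 + 6*(-14) = 3 - 84 = -81)
M = -54/7 (M = (-9*6)/7 = (⅐)*(-54) = -54/7 ≈ -7.7143)
k = -54/7 ≈ -7.7143
a(v) = -40/7 (a(v) = 2 - 54/7 = -40/7)
(a(72) + r(-52, -138))*(7462 - 6563) = (-40/7 - 81)*(7462 - 6563) = -607/7*899 = -545693/7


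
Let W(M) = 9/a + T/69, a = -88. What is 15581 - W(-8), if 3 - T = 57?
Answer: 31537735/2024 ≈ 15582.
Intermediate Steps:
T = -54 (T = 3 - 1*57 = 3 - 57 = -54)
W(M) = -1791/2024 (W(M) = 9/(-88) - 54/69 = 9*(-1/88) - 54*1/69 = -9/88 - 18/23 = -1791/2024)
15581 - W(-8) = 15581 - 1*(-1791/2024) = 15581 + 1791/2024 = 31537735/2024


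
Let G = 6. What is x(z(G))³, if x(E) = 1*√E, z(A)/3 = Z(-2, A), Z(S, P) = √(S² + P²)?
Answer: 12*2^(¼)*√3*5^(¾) ≈ 82.647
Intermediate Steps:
Z(S, P) = √(P² + S²)
z(A) = 3*√(4 + A²) (z(A) = 3*√(A² + (-2)²) = 3*√(A² + 4) = 3*√(4 + A²))
x(E) = √E
x(z(G))³ = (√(3*√(4 + 6²)))³ = (√(3*√(4 + 36)))³ = (√(3*√40))³ = (√(3*(2*√10)))³ = (√(6*√10))³ = (2^(¾)*√3*5^(¼))³ = 12*2^(¼)*√3*5^(¾)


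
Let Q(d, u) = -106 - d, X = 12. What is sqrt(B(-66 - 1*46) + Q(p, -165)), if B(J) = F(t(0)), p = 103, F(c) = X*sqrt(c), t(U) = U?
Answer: I*sqrt(209) ≈ 14.457*I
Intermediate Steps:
F(c) = 12*sqrt(c)
B(J) = 0 (B(J) = 12*sqrt(0) = 12*0 = 0)
sqrt(B(-66 - 1*46) + Q(p, -165)) = sqrt(0 + (-106 - 1*103)) = sqrt(0 + (-106 - 103)) = sqrt(0 - 209) = sqrt(-209) = I*sqrt(209)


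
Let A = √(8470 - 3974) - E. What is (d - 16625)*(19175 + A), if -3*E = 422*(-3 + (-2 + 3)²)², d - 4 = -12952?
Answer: -1751106049/3 - 118292*√281 ≈ -5.8568e+8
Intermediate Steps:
d = -12948 (d = 4 - 12952 = -12948)
E = -1688/3 (E = -422*(-3 + (-2 + 3)²)²/3 = -422*(-3 + 1²)²/3 = -422*(-3 + 1)²/3 = -422*(-2)²/3 = -422*4/3 = -⅓*1688 = -1688/3 ≈ -562.67)
A = 1688/3 + 4*√281 (A = √(8470 - 3974) - 1*(-1688/3) = √4496 + 1688/3 = 4*√281 + 1688/3 = 1688/3 + 4*√281 ≈ 629.72)
(d - 16625)*(19175 + A) = (-12948 - 16625)*(19175 + (1688/3 + 4*√281)) = -29573*(59213/3 + 4*√281) = -1751106049/3 - 118292*√281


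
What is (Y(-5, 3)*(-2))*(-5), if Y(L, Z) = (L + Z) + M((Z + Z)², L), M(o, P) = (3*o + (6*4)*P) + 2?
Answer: -120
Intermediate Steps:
M(o, P) = 2 + 3*o + 24*P (M(o, P) = (3*o + 24*P) + 2 = 2 + 3*o + 24*P)
Y(L, Z) = 2 + Z + 12*Z² + 25*L (Y(L, Z) = (L + Z) + (2 + 3*(Z + Z)² + 24*L) = (L + Z) + (2 + 3*(2*Z)² + 24*L) = (L + Z) + (2 + 3*(4*Z²) + 24*L) = (L + Z) + (2 + 12*Z² + 24*L) = 2 + Z + 12*Z² + 25*L)
(Y(-5, 3)*(-2))*(-5) = ((2 + 3 + 12*3² + 25*(-5))*(-2))*(-5) = ((2 + 3 + 12*9 - 125)*(-2))*(-5) = ((2 + 3 + 108 - 125)*(-2))*(-5) = -12*(-2)*(-5) = 24*(-5) = -120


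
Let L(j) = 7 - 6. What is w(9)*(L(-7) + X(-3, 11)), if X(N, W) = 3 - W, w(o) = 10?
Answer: -70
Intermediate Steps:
L(j) = 1
w(9)*(L(-7) + X(-3, 11)) = 10*(1 + (3 - 1*11)) = 10*(1 + (3 - 11)) = 10*(1 - 8) = 10*(-7) = -70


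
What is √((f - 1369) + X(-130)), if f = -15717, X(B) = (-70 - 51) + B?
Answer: I*√17337 ≈ 131.67*I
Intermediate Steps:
X(B) = -121 + B
√((f - 1369) + X(-130)) = √((-15717 - 1369) + (-121 - 130)) = √(-17086 - 251) = √(-17337) = I*√17337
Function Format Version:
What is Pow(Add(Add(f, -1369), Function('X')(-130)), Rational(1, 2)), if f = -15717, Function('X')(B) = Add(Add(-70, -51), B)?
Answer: Mul(I, Pow(17337, Rational(1, 2))) ≈ Mul(131.67, I)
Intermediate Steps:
Function('X')(B) = Add(-121, B)
Pow(Add(Add(f, -1369), Function('X')(-130)), Rational(1, 2)) = Pow(Add(Add(-15717, -1369), Add(-121, -130)), Rational(1, 2)) = Pow(Add(-17086, -251), Rational(1, 2)) = Pow(-17337, Rational(1, 2)) = Mul(I, Pow(17337, Rational(1, 2)))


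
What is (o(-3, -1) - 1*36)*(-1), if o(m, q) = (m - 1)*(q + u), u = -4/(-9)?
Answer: 304/9 ≈ 33.778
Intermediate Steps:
u = 4/9 (u = -4*(-⅑) = 4/9 ≈ 0.44444)
o(m, q) = (-1 + m)*(4/9 + q) (o(m, q) = (m - 1)*(q + 4/9) = (-1 + m)*(4/9 + q))
(o(-3, -1) - 1*36)*(-1) = ((-4/9 - 1*(-1) + (4/9)*(-3) - 3*(-1)) - 1*36)*(-1) = ((-4/9 + 1 - 4/3 + 3) - 36)*(-1) = (20/9 - 36)*(-1) = -304/9*(-1) = 304/9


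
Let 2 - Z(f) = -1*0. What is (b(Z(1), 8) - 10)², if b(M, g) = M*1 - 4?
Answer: 144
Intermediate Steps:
Z(f) = 2 (Z(f) = 2 - (-1)*0 = 2 - 1*0 = 2 + 0 = 2)
b(M, g) = -4 + M (b(M, g) = M - 4 = -4 + M)
(b(Z(1), 8) - 10)² = ((-4 + 2) - 10)² = (-2 - 10)² = (-12)² = 144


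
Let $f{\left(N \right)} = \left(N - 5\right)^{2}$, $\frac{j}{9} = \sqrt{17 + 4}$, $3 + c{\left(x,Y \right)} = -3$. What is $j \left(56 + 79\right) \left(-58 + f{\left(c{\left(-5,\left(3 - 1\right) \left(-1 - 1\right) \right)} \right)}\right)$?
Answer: $76545 \sqrt{21} \approx 3.5077 \cdot 10^{5}$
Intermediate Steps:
$c{\left(x,Y \right)} = -6$ ($c{\left(x,Y \right)} = -3 - 3 = -6$)
$j = 9 \sqrt{21}$ ($j = 9 \sqrt{17 + 4} = 9 \sqrt{21} \approx 41.243$)
$f{\left(N \right)} = \left(-5 + N\right)^{2}$
$j \left(56 + 79\right) \left(-58 + f{\left(c{\left(-5,\left(3 - 1\right) \left(-1 - 1\right) \right)} \right)}\right) = 9 \sqrt{21} \left(56 + 79\right) \left(-58 + \left(-5 - 6\right)^{2}\right) = 9 \sqrt{21} \cdot 135 \left(-58 + \left(-11\right)^{2}\right) = 9 \sqrt{21} \cdot 135 \left(-58 + 121\right) = 9 \sqrt{21} \cdot 135 \cdot 63 = 9 \sqrt{21} \cdot 8505 = 76545 \sqrt{21}$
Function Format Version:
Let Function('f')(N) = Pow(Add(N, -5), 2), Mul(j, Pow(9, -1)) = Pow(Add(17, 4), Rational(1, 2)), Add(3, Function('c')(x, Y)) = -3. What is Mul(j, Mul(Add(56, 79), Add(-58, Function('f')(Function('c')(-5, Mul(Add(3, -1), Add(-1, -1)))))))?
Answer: Mul(76545, Pow(21, Rational(1, 2))) ≈ 3.5077e+5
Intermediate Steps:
Function('c')(x, Y) = -6 (Function('c')(x, Y) = Add(-3, -3) = -6)
j = Mul(9, Pow(21, Rational(1, 2))) (j = Mul(9, Pow(Add(17, 4), Rational(1, 2))) = Mul(9, Pow(21, Rational(1, 2))) ≈ 41.243)
Function('f')(N) = Pow(Add(-5, N), 2)
Mul(j, Mul(Add(56, 79), Add(-58, Function('f')(Function('c')(-5, Mul(Add(3, -1), Add(-1, -1))))))) = Mul(Mul(9, Pow(21, Rational(1, 2))), Mul(Add(56, 79), Add(-58, Pow(Add(-5, -6), 2)))) = Mul(Mul(9, Pow(21, Rational(1, 2))), Mul(135, Add(-58, Pow(-11, 2)))) = Mul(Mul(9, Pow(21, Rational(1, 2))), Mul(135, Add(-58, 121))) = Mul(Mul(9, Pow(21, Rational(1, 2))), Mul(135, 63)) = Mul(Mul(9, Pow(21, Rational(1, 2))), 8505) = Mul(76545, Pow(21, Rational(1, 2)))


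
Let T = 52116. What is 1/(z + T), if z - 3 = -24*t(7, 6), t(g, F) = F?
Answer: 1/51975 ≈ 1.9240e-5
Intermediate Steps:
z = -141 (z = 3 - 24*6 = 3 - 144 = -141)
1/(z + T) = 1/(-141 + 52116) = 1/51975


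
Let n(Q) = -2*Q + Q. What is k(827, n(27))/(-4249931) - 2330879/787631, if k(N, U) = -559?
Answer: -9905634633620/3347377403461 ≈ -2.9592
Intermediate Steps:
n(Q) = -Q
k(827, n(27))/(-4249931) - 2330879/787631 = -559/(-4249931) - 2330879/787631 = -559*(-1/4249931) - 2330879*1/787631 = 559/4249931 - 2330879/787631 = -9905634633620/3347377403461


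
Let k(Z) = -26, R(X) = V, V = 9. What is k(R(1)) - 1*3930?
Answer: -3956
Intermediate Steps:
R(X) = 9
k(R(1)) - 1*3930 = -26 - 1*3930 = -26 - 3930 = -3956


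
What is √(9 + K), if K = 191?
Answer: 10*√2 ≈ 14.142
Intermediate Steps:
√(9 + K) = √(9 + 191) = √200 = 10*√2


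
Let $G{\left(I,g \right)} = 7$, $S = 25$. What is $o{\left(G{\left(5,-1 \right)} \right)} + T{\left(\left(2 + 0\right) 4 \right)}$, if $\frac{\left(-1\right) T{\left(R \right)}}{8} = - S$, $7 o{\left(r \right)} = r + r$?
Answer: $202$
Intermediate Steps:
$o{\left(r \right)} = \frac{2 r}{7}$ ($o{\left(r \right)} = \frac{r + r}{7} = \frac{2 r}{7}$)
$T{\left(R \right)} = 200$ ($T{\left(R \right)} = - 8 \left(\left(-1\right) 25\right) = \left(-8\right) \left(-25\right) = 200$)
$o{\left(G{\left(5,-1 \right)} \right)} + T{\left(\left(2 + 0\right) 4 \right)} = \frac{2}{7} \cdot 7 + 200 = 2 + 200 = 202$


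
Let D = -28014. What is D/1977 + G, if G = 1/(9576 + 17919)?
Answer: -256747651/18119205 ≈ -14.170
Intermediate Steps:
G = 1/27495 ≈ 3.6370e-5
D/1977 + G = -28014/1977 + 1/27495 = -28014*1/1977 + 1/27495 = -9338/659 + 1/27495 = -256747651/18119205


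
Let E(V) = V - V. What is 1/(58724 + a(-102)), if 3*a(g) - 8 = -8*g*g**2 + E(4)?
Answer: 3/8665844 ≈ 3.4619e-7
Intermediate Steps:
E(V) = 0
a(g) = 8/3 - 8*g**3/3 (a(g) = 8/3 + (-8*g*g**2 + 0)/3 = 8/3 + (-8*g**3 + 0)/3 = 8/3 + (-8*g**3)/3 = 8/3 - 8*g**3/3)
1/(58724 + a(-102)) = 1/(58724 + (8/3 - 8/3*(-102)**3)) = 1/(58724 + (8/3 - 8/3*(-1061208))) = 1/(58724 + (8/3 + 2829888)) = 1/(58724 + 8489672/3) = 1/(8665844/3) = 3/8665844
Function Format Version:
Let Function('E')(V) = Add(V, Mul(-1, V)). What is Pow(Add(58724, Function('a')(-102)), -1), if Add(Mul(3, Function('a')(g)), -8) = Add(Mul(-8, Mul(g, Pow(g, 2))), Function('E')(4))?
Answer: Rational(3, 8665844) ≈ 3.4619e-7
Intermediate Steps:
Function('E')(V) = 0
Function('a')(g) = Add(Rational(8, 3), Mul(Rational(-8, 3), Pow(g, 3))) (Function('a')(g) = Add(Rational(8, 3), Mul(Rational(1, 3), Add(Mul(-8, Mul(g, Pow(g, 2))), 0))) = Add(Rational(8, 3), Mul(Rational(1, 3), Add(Mul(-8, Pow(g, 3)), 0))) = Add(Rational(8, 3), Mul(Rational(1, 3), Mul(-8, Pow(g, 3)))) = Add(Rational(8, 3), Mul(Rational(-8, 3), Pow(g, 3))))
Pow(Add(58724, Function('a')(-102)), -1) = Pow(Add(58724, Add(Rational(8, 3), Mul(Rational(-8, 3), Pow(-102, 3)))), -1) = Pow(Add(58724, Add(Rational(8, 3), Mul(Rational(-8, 3), -1061208))), -1) = Pow(Add(58724, Add(Rational(8, 3), 2829888)), -1) = Pow(Add(58724, Rational(8489672, 3)), -1) = Pow(Rational(8665844, 3), -1) = Rational(3, 8665844)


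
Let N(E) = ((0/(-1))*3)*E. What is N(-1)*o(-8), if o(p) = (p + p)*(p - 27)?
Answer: 0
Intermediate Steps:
o(p) = 2*p*(-27 + p) (o(p) = (2*p)*(-27 + p) = 2*p*(-27 + p))
N(E) = 0 (N(E) = ((0*(-1))*3)*E = (0*3)*E = 0*E = 0)
N(-1)*o(-8) = 0*(2*(-8)*(-27 - 8)) = 0*(2*(-8)*(-35)) = 0*560 = 0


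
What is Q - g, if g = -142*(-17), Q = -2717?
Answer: -5131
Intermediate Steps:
g = 2414
Q - g = -2717 - 1*2414 = -2717 - 2414 = -5131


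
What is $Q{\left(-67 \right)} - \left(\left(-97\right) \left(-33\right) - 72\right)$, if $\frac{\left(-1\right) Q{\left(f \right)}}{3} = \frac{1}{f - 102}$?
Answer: $- \frac{528798}{169} \approx -3129.0$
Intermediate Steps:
$Q{\left(f \right)} = - \frac{3}{-102 + f}$ ($Q{\left(f \right)} = - \frac{3}{f - 102} = - \frac{3}{-102 + f}$)
$Q{\left(-67 \right)} - \left(\left(-97\right) \left(-33\right) - 72\right) = - \frac{3}{-102 - 67} - \left(\left(-97\right) \left(-33\right) - 72\right) = - \frac{3}{-169} - \left(3201 - 72\right) = \left(-3\right) \left(- \frac{1}{169}\right) - 3129 = \frac{3}{169} - 3129 = - \frac{528798}{169}$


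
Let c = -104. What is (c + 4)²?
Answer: 10000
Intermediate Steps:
(c + 4)² = (-104 + 4)² = (-100)² = 10000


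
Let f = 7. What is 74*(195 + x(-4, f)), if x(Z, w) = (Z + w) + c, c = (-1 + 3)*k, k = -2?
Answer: 14356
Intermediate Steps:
c = -4 (c = (-1 + 3)*(-2) = 2*(-2) = -4)
x(Z, w) = -4 + Z + w (x(Z, w) = (Z + w) - 4 = -4 + Z + w)
74*(195 + x(-4, f)) = 74*(195 + (-4 - 4 + 7)) = 74*(195 - 1) = 74*194 = 14356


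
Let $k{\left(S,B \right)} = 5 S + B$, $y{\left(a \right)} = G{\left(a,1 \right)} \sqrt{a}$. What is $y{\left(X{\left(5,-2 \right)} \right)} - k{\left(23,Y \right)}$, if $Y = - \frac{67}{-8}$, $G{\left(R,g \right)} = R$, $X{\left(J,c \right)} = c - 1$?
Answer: $- \frac{987}{8} - 3 i \sqrt{3} \approx -123.38 - 5.1962 i$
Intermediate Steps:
$X{\left(J,c \right)} = -1 + c$
$y{\left(a \right)} = a^{\frac{3}{2}}$ ($y{\left(a \right)} = a \sqrt{a} = a^{\frac{3}{2}}$)
$Y = \frac{67}{8}$ ($Y = \left(-67\right) \left(- \frac{1}{8}\right) = \frac{67}{8} \approx 8.375$)
$k{\left(S,B \right)} = B + 5 S$
$y{\left(X{\left(5,-2 \right)} \right)} - k{\left(23,Y \right)} = \left(-1 - 2\right)^{\frac{3}{2}} - \left(\frac{67}{8} + 5 \cdot 23\right) = \left(-3\right)^{\frac{3}{2}} - \left(\frac{67}{8} + 115\right) = - 3 i \sqrt{3} - \frac{987}{8} = - \frac{987}{8} - 3 i \sqrt{3}$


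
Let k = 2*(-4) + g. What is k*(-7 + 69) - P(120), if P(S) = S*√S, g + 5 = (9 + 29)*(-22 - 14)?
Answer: -85622 - 240*√30 ≈ -86937.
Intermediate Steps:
g = -1373 (g = -5 + (9 + 29)*(-22 - 14) = -5 + 38*(-36) = -5 - 1368 = -1373)
P(S) = S^(3/2)
k = -1381 (k = 2*(-4) - 1373 = -8 - 1373 = -1381)
k*(-7 + 69) - P(120) = -1381*(-7 + 69) - 120^(3/2) = -1381*62 - 240*√30 = -85622 - 240*√30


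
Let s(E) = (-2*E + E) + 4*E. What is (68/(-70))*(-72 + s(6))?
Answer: 1836/35 ≈ 52.457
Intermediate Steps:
s(E) = 3*E (s(E) = -E + 4*E = 3*E)
(68/(-70))*(-72 + s(6)) = (68/(-70))*(-72 + 3*6) = (68*(-1/70))*(-72 + 18) = -34/35*(-54) = 1836/35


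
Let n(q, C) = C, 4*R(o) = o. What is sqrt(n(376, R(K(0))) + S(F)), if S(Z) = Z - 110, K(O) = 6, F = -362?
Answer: I*sqrt(1882)/2 ≈ 21.691*I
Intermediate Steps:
R(o) = o/4
S(Z) = -110 + Z
sqrt(n(376, R(K(0))) + S(F)) = sqrt((1/4)*6 + (-110 - 362)) = sqrt(3/2 - 472) = sqrt(-941/2) = I*sqrt(1882)/2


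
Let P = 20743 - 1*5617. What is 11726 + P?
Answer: 26852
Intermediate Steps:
P = 15126 (P = 20743 - 5617 = 15126)
11726 + P = 11726 + 15126 = 26852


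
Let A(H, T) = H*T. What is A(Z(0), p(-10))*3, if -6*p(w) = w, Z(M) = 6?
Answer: 30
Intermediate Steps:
p(w) = -w/6
A(Z(0), p(-10))*3 = (6*(-⅙*(-10)))*3 = (6*(5/3))*3 = 10*3 = 30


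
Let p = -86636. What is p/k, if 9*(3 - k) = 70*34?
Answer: 779724/2353 ≈ 331.37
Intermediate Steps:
k = -2353/9 (k = 3 - 70*34/9 = 3 - ⅑*2380 = 3 - 2380/9 = -2353/9 ≈ -261.44)
p/k = -86636/(-2353/9) = -86636*(-9/2353) = 779724/2353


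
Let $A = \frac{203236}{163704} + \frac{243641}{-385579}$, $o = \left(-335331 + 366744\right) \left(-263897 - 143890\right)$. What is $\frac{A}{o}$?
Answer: $- \frac{9619631845}{202141490423375592774} \approx -4.7589 \cdot 10^{-11}$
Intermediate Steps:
$o = -12809813031$ ($o = 31413 \left(-407787\right) = -12809813031$)
$A = \frac{9619631845}{15780206154}$ ($A = 203236 \cdot \frac{1}{163704} + 243641 \left(- \frac{1}{385579}\right) = \frac{50809}{40926} - \frac{243641}{385579} = \frac{9619631845}{15780206154} \approx 0.6096$)
$\frac{A}{o} = \frac{9619631845}{15780206154 \left(-12809813031\right)} = \frac{9619631845}{15780206154} \left(- \frac{1}{12809813031}\right) = - \frac{9619631845}{202141490423375592774}$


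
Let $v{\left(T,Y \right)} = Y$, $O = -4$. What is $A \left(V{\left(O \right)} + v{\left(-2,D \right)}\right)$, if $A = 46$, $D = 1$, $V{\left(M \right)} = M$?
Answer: $-138$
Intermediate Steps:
$A \left(V{\left(O \right)} + v{\left(-2,D \right)}\right) = 46 \left(-4 + 1\right) = 46 \left(-3\right) = -138$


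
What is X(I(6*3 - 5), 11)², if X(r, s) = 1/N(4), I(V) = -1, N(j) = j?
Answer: 1/16 ≈ 0.062500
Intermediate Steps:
X(r, s) = ¼ (X(r, s) = 1/4 = ¼)
X(I(6*3 - 5), 11)² = (¼)² = 1/16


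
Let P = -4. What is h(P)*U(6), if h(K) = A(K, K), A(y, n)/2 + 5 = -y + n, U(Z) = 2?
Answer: -20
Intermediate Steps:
A(y, n) = -10 - 2*y + 2*n (A(y, n) = -10 + 2*(-y + n) = -10 + 2*(n - y) = -10 + (-2*y + 2*n) = -10 - 2*y + 2*n)
h(K) = -10 (h(K) = -10 - 2*K + 2*K = -10)
h(P)*U(6) = -10*2 = -20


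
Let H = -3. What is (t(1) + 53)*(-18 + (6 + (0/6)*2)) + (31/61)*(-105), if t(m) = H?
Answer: -39855/61 ≈ -653.36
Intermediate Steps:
t(m) = -3
(t(1) + 53)*(-18 + (6 + (0/6)*2)) + (31/61)*(-105) = (-3 + 53)*(-18 + (6 + (0/6)*2)) + (31/61)*(-105) = 50*(-18 + (6 + (0*(⅙))*2)) + (31*(1/61))*(-105) = 50*(-18 + (6 + 0*2)) + (31/61)*(-105) = 50*(-18 + (6 + 0)) - 3255/61 = 50*(-18 + 6) - 3255/61 = 50*(-12) - 3255/61 = -600 - 3255/61 = -39855/61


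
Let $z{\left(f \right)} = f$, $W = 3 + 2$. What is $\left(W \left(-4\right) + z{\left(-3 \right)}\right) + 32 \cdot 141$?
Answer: $4489$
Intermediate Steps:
$W = 5$
$\left(W \left(-4\right) + z{\left(-3 \right)}\right) + 32 \cdot 141 = \left(5 \left(-4\right) - 3\right) + 32 \cdot 141 = \left(-20 - 3\right) + 4512 = -23 + 4512 = 4489$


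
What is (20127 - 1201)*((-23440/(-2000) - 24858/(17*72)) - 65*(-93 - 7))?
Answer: 104427980737/850 ≈ 1.2286e+8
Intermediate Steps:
(20127 - 1201)*((-23440/(-2000) - 24858/(17*72)) - 65*(-93 - 7)) = 18926*((-23440*(-1/2000) - 24858/1224) - 65*(-100)) = 18926*((293/25 - 24858*1/1224) + 6500) = 18926*((293/25 - 1381/68) + 6500) = 18926*(-14601/1700 + 6500) = 18926*(11035399/1700) = 104427980737/850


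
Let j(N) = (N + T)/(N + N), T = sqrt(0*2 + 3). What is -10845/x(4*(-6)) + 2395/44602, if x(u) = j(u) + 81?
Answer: -125577082315/944090534 - 720*sqrt(3)/21167 ≈ -133.07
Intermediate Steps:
T = sqrt(3) (T = sqrt(0 + 3) = sqrt(3) ≈ 1.7320)
j(N) = (N + sqrt(3))/(2*N) (j(N) = (N + sqrt(3))/(N + N) = (N + sqrt(3))/((2*N)) = (N + sqrt(3))*(1/(2*N)) = (N + sqrt(3))/(2*N))
x(u) = 81 + (u + sqrt(3))/(2*u) (x(u) = (u + sqrt(3))/(2*u) + 81 = 81 + (u + sqrt(3))/(2*u))
-10845/x(4*(-6)) + 2395/44602 = -10845*(-48/(sqrt(3) + 163*(4*(-6)))) + 2395/44602 = -10845*(-48/(sqrt(3) + 163*(-24))) + 2395*(1/44602) = -10845*(-48/(sqrt(3) - 3912)) + 2395/44602 = -10845*(-48/(-3912 + sqrt(3))) + 2395/44602 = -10845/(163/2 - sqrt(3)/48) + 2395/44602 = 2395/44602 - 10845/(163/2 - sqrt(3)/48)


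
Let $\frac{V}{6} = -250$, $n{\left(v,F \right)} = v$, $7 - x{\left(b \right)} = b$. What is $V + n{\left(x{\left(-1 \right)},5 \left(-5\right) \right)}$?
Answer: $-1492$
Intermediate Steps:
$x{\left(b \right)} = 7 - b$
$V = -1500$ ($V = 6 \left(-250\right) = -1500$)
$V + n{\left(x{\left(-1 \right)},5 \left(-5\right) \right)} = -1500 + \left(7 - -1\right) = -1500 + \left(7 + 1\right) = -1500 + 8 = -1492$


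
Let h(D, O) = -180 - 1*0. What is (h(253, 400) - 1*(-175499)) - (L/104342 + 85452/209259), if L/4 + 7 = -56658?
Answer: 91143849330589/519869109 ≈ 1.7532e+5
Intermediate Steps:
L = -226660 (L = -28 + 4*(-56658) = -28 - 226632 = -226660)
h(D, O) = -180 (h(D, O) = -180 + 0 = -180)
(h(253, 400) - 1*(-175499)) - (L/104342 + 85452/209259) = (-180 - 1*(-175499)) - (-226660/104342 + 85452/209259) = (-180 + 175499) - (-226660*1/104342 + 85452*(1/209259)) = 175319 - (-16190/7453 + 28484/69753) = 175319 - 1*(-917009818/519869109) = 175319 + 917009818/519869109 = 91143849330589/519869109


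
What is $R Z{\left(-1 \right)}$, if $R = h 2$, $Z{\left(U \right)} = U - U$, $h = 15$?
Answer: $0$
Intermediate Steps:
$Z{\left(U \right)} = 0$
$R = 30$ ($R = 15 \cdot 2 = 30$)
$R Z{\left(-1 \right)} = 30 \cdot 0 = 0$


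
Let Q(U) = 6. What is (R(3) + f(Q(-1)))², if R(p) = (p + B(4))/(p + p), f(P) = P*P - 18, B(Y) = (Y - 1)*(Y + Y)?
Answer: 2025/4 ≈ 506.25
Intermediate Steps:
B(Y) = 2*Y*(-1 + Y) (B(Y) = (-1 + Y)*(2*Y) = 2*Y*(-1 + Y))
f(P) = -18 + P² (f(P) = P² - 18 = -18 + P²)
R(p) = (24 + p)/(2*p) (R(p) = (p + 2*4*(-1 + 4))/(p + p) = (p + 2*4*3)/((2*p)) = (p + 24)*(1/(2*p)) = (24 + p)*(1/(2*p)) = (24 + p)/(2*p))
(R(3) + f(Q(-1)))² = ((½)*(24 + 3)/3 + (-18 + 6²))² = ((½)*(⅓)*27 + (-18 + 36))² = (9/2 + 18)² = (45/2)² = 2025/4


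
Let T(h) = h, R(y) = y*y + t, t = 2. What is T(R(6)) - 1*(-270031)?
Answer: 270069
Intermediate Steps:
R(y) = 2 + y² (R(y) = y*y + 2 = y² + 2 = 2 + y²)
T(R(6)) - 1*(-270031) = (2 + 6²) - 1*(-270031) = (2 + 36) + 270031 = 38 + 270031 = 270069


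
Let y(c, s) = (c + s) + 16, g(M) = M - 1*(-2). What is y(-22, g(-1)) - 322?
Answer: -327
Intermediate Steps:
g(M) = 2 + M (g(M) = M + 2 = 2 + M)
y(c, s) = 16 + c + s
y(-22, g(-1)) - 322 = (16 - 22 + (2 - 1)) - 322 = (16 - 22 + 1) - 322 = -5 - 322 = -327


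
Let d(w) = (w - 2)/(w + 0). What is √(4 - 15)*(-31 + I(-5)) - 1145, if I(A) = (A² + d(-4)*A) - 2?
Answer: -1145 - 31*I*√11/2 ≈ -1145.0 - 51.408*I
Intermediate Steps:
d(w) = (-2 + w)/w
I(A) = -2 + A² + 3*A/2 (I(A) = (A² + ((-2 - 4)/(-4))*A) - 2 = (A² + (-¼*(-6))*A) - 2 = (A² + 3*A/2) - 2 = -2 + A² + 3*A/2)
√(4 - 15)*(-31 + I(-5)) - 1145 = √(4 - 15)*(-31 + (-2 + (-5)² + (3/2)*(-5))) - 1145 = √(-11)*(-31 + (-2 + 25 - 15/2)) - 1145 = (I*√11)*(-31 + 31/2) - 1145 = (I*√11)*(-31/2) - 1145 = -31*I*√11/2 - 1145 = -1145 - 31*I*√11/2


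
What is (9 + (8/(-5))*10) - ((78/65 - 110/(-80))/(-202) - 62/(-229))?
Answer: -13429613/1850320 ≈ -7.2580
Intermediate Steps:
(9 + (8/(-5))*10) - ((78/65 - 110/(-80))/(-202) - 62/(-229)) = (9 + (8*(-⅕))*10) - ((78*(1/65) - 110*(-1/80))*(-1/202) - 62*(-1/229)) = (9 - 8/5*10) - ((6/5 + 11/8)*(-1/202) + 62/229) = (9 - 16) - ((103/40)*(-1/202) + 62/229) = -7 - (-103/8080 + 62/229) = -7 - 1*477373/1850320 = -7 - 477373/1850320 = -13429613/1850320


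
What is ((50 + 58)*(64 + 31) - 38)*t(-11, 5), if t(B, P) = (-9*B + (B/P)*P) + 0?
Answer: 899536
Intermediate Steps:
t(B, P) = -8*B (t(B, P) = (-9*B + B) + 0 = -8*B + 0 = -8*B)
((50 + 58)*(64 + 31) - 38)*t(-11, 5) = ((50 + 58)*(64 + 31) - 38)*(-8*(-11)) = (108*95 - 38)*88 = (10260 - 38)*88 = 10222*88 = 899536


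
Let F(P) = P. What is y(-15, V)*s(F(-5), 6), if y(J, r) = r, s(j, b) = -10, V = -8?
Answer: 80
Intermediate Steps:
y(-15, V)*s(F(-5), 6) = -8*(-10) = 80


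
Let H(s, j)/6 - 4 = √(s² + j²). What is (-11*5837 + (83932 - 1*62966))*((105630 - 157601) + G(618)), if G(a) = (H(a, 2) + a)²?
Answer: -610113256841 - 666257328*√95482 ≈ -8.1599e+11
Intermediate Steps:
H(s, j) = 24 + 6*√(j² + s²) (H(s, j) = 24 + 6*√(s² + j²) = 24 + 6*√(j² + s²))
G(a) = (24 + a + 6*√(4 + a²))² (G(a) = ((24 + 6*√(2² + a²)) + a)² = ((24 + 6*√(4 + a²)) + a)² = (24 + a + 6*√(4 + a²))²)
(-11*5837 + (83932 - 1*62966))*((105630 - 157601) + G(618)) = (-11*5837 + (83932 - 1*62966))*((105630 - 157601) + (24 + 618 + 6*√(4 + 618²))²) = (-64207 + (83932 - 62966))*(-51971 + (24 + 618 + 6*√(4 + 381924))²) = (-64207 + 20966)*(-51971 + (24 + 618 + 6*√381928)²) = -43241*(-51971 + (24 + 618 + 6*(2*√95482))²) = -43241*(-51971 + (24 + 618 + 12*√95482)²) = -43241*(-51971 + (642 + 12*√95482)²) = 2247278011 - 43241*(642 + 12*√95482)²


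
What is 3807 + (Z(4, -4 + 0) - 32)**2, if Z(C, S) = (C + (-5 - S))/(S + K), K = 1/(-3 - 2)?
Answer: 238984/49 ≈ 4877.2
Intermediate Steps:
K = -1/5 (K = 1/(-5) = -1/5 ≈ -0.20000)
Z(C, S) = (-5 + C - S)/(-1/5 + S) (Z(C, S) = (C + (-5 - S))/(S - 1/5) = (-5 + C - S)/(-1/5 + S))
3807 + (Z(4, -4 + 0) - 32)**2 = 3807 + (5*(-5 + 4 - (-4 + 0))/(-1 + 5*(-4 + 0)) - 32)**2 = 3807 + (5*(-5 + 4 - 1*(-4))/(-1 + 5*(-4)) - 32)**2 = 3807 + (5*(-5 + 4 + 4)/(-1 - 20) - 32)**2 = 3807 + (5*3/(-21) - 32)**2 = 3807 + (5*(-1/21)*3 - 32)**2 = 3807 + (-5/7 - 32)**2 = 3807 + (-229/7)**2 = 3807 + 52441/49 = 238984/49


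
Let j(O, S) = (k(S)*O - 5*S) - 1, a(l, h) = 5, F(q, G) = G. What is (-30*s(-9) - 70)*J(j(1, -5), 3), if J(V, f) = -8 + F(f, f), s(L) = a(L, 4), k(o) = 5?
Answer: 1100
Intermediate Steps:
s(L) = 5
j(O, S) = -1 - 5*S + 5*O (j(O, S) = (5*O - 5*S) - 1 = (-5*S + 5*O) - 1 = -1 - 5*S + 5*O)
J(V, f) = -8 + f
(-30*s(-9) - 70)*J(j(1, -5), 3) = (-30*5 - 70)*(-8 + 3) = (-150 - 70)*(-5) = -220*(-5) = 1100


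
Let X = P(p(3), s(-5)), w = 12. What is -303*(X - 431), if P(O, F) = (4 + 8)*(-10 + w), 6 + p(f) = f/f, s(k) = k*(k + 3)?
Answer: 123321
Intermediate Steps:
s(k) = k*(3 + k)
p(f) = -5 (p(f) = -6 + f/f = -6 + 1 = -5)
P(O, F) = 24 (P(O, F) = (4 + 8)*(-10 + 12) = 12*2 = 24)
X = 24
-303*(X - 431) = -303*(24 - 431) = -303*(-407) = 123321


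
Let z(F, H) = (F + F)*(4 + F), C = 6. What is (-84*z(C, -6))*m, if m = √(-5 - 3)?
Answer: -20160*I*√2 ≈ -28511.0*I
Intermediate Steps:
m = 2*I*√2 (m = √(-8) = 2*I*√2 ≈ 2.8284*I)
z(F, H) = 2*F*(4 + F) (z(F, H) = (2*F)*(4 + F) = 2*F*(4 + F))
(-84*z(C, -6))*m = (-168*6*(4 + 6))*(2*I*√2) = (-168*6*10)*(2*I*√2) = (-84*120)*(2*I*√2) = -20160*I*√2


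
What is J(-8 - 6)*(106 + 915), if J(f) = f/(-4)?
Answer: 7147/2 ≈ 3573.5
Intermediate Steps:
J(f) = -f/4 (J(f) = f*(-¼) = -f/4)
J(-8 - 6)*(106 + 915) = (-(-8 - 6)/4)*(106 + 915) = -¼*(-14)*1021 = (7/2)*1021 = 7147/2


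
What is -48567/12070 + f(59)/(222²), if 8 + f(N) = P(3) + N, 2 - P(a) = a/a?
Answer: -598237097/148714470 ≈ -4.0227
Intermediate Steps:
P(a) = 1 (P(a) = 2 - a/a = 2 - 1*1 = 2 - 1 = 1)
f(N) = -7 + N (f(N) = -8 + (1 + N) = -7 + N)
-48567/12070 + f(59)/(222²) = -48567/12070 + (-7 + 59)/(222²) = -48567*1/12070 + 52/49284 = -48567/12070 + 52*(1/49284) = -48567/12070 + 13/12321 = -598237097/148714470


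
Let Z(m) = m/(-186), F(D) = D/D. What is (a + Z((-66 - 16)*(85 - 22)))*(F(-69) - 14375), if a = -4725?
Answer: 2093055636/31 ≈ 6.7518e+7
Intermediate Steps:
F(D) = 1
Z(m) = -m/186 (Z(m) = m*(-1/186) = -m/186)
(a + Z((-66 - 16)*(85 - 22)))*(F(-69) - 14375) = (-4725 - (-66 - 16)*(85 - 22)/186)*(1 - 14375) = (-4725 - (-41)*63/93)*(-14374) = (-4725 - 1/186*(-5166))*(-14374) = (-4725 + 861/31)*(-14374) = -145614/31*(-14374) = 2093055636/31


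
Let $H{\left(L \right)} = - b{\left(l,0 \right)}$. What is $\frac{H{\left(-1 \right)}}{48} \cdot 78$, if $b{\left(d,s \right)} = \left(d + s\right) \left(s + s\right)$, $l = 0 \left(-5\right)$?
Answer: $0$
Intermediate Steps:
$l = 0$
$b{\left(d,s \right)} = 2 s \left(d + s\right)$ ($b{\left(d,s \right)} = \left(d + s\right) 2 s = 2 s \left(d + s\right)$)
$H{\left(L \right)} = 0$ ($H{\left(L \right)} = - 2 \cdot 0 \left(0 + 0\right) = - 2 \cdot 0 \cdot 0 = \left(-1\right) 0 = 0$)
$\frac{H{\left(-1 \right)}}{48} \cdot 78 = \frac{1}{48} \cdot 0 \cdot 78 = 0 \cdot 78 = 0$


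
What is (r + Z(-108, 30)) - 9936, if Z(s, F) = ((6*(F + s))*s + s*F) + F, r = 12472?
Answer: 49870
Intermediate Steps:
Z(s, F) = F + F*s + s*(6*F + 6*s) (Z(s, F) = ((6*F + 6*s)*s + F*s) + F = (s*(6*F + 6*s) + F*s) + F = (F*s + s*(6*F + 6*s)) + F = F + F*s + s*(6*F + 6*s))
(r + Z(-108, 30)) - 9936 = (12472 + (30 + 6*(-108)² + 7*30*(-108))) - 9936 = (12472 + (30 + 6*11664 - 22680)) - 9936 = (12472 + (30 + 69984 - 22680)) - 9936 = (12472 + 47334) - 9936 = 59806 - 9936 = 49870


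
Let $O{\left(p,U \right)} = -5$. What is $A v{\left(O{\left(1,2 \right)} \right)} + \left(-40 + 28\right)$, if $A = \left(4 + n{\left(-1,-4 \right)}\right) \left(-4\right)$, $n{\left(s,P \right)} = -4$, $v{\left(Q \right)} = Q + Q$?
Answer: $-12$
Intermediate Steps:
$v{\left(Q \right)} = 2 Q$
$A = 0$ ($A = \left(4 - 4\right) \left(-4\right) = 0 \left(-4\right) = 0$)
$A v{\left(O{\left(1,2 \right)} \right)} + \left(-40 + 28\right) = 0 \cdot 2 \left(-5\right) + \left(-40 + 28\right) = 0 \left(-10\right) - 12 = 0 - 12 = -12$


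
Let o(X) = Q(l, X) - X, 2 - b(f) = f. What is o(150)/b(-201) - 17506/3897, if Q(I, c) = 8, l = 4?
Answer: -4107092/791091 ≈ -5.1917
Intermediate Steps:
b(f) = 2 - f
o(X) = 8 - X
o(150)/b(-201) - 17506/3897 = (8 - 1*150)/(2 - 1*(-201)) - 17506/3897 = (8 - 150)/(2 + 201) - 17506*1/3897 = -142/203 - 17506/3897 = -4107092/791091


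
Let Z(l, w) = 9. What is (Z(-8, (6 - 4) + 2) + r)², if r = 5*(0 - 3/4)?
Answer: 441/16 ≈ 27.563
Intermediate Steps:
r = -15/4 (r = 5*(0 - 3*¼) = 5*(0 - ¾) = 5*(-¾) = -15/4 ≈ -3.7500)
(Z(-8, (6 - 4) + 2) + r)² = (9 - 15/4)² = (21/4)² = 441/16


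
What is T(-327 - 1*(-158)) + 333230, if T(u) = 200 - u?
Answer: 333599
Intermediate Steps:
T(-327 - 1*(-158)) + 333230 = (200 - (-327 - 1*(-158))) + 333230 = (200 - (-327 + 158)) + 333230 = (200 - 1*(-169)) + 333230 = (200 + 169) + 333230 = 369 + 333230 = 333599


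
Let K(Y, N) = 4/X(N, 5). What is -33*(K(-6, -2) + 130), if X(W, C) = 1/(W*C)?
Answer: -2970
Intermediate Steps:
X(W, C) = 1/(C*W)
K(Y, N) = 20*N (K(Y, N) = 4/((1/(5*N))) = 4*(5*N) = 20*N)
-33*(K(-6, -2) + 130) = -33*(20*(-2) + 130) = -33*(-40 + 130) = -33*90 = -2970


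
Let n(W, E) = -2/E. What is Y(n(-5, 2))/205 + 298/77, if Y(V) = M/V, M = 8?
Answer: 60474/15785 ≈ 3.8311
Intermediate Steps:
Y(V) = 8/V
Y(n(-5, 2))/205 + 298/77 = (8/((-2/2)))/205 + 298/77 = (8/((-2*½)))*(1/205) + 298*(1/77) = (8/(-1))*(1/205) + 298/77 = (8*(-1))*(1/205) + 298/77 = -8*1/205 + 298/77 = -8/205 + 298/77 = 60474/15785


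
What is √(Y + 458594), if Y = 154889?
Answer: √613483 ≈ 783.25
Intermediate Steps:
√(Y + 458594) = √(154889 + 458594) = √613483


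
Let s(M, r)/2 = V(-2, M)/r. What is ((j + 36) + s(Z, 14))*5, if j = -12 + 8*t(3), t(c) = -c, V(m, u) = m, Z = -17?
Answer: -10/7 ≈ -1.4286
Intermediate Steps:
j = -36 (j = -12 + 8*(-1*3) = -12 + 8*(-3) = -12 - 24 = -36)
s(M, r) = -4/r (s(M, r) = 2*(-2/r) = -4/r)
((j + 36) + s(Z, 14))*5 = ((-36 + 36) - 4/14)*5 = (0 - 4*1/14)*5 = (0 - 2/7)*5 = -2/7*5 = -10/7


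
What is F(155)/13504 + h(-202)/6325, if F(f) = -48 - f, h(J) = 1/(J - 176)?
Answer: -242678027/16143019200 ≈ -0.015033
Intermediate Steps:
h(J) = 1/(-176 + J)
F(155)/13504 + h(-202)/6325 = (-48 - 1*155)/13504 + 1/(-176 - 202*6325) = (-48 - 155)*(1/13504) + (1/6325)/(-378) = -203*1/13504 - 1/378*1/6325 = -203/13504 - 1/2390850 = -242678027/16143019200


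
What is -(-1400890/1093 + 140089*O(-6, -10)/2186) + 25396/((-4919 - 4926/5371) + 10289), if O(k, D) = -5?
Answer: 12661630209847/7879804248 ≈ 1606.8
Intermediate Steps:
-(-1400890/1093 + 140089*O(-6, -10)/2186) + 25396/((-4919 - 4926/5371) + 10289) = -45190/(43720/((62*(-20 - 5)))) + 25396/((-4919 - 4926/5371) + 10289) = -45190/(43720/((62*(-25)))) + 25396/((-4919 - 4926*1/5371) + 10289) = -45190/(43720/(-1550)) + 25396/((-4919 - 4926/5371) + 10289) = -45190/(43720*(-1/1550)) + 25396/(-26424875/5371 + 10289) = -45190/(-4372/155) + 25396/(28837344/5371) = -45190*(-155/4372) + 25396*(5371/28837344) = 3502225/2186 + 34100479/7209336 = 12661630209847/7879804248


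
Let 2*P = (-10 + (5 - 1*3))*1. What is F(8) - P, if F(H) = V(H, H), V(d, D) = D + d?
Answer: 20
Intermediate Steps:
F(H) = 2*H (F(H) = H + H = 2*H)
P = -4 (P = ((-10 + (5 - 1*3))*1)/2 = ((-10 + (5 - 3))*1)/2 = ((-10 + 2)*1)/2 = (-8*1)/2 = (1/2)*(-8) = -4)
F(8) - P = 2*8 - 1*(-4) = 16 + 4 = 20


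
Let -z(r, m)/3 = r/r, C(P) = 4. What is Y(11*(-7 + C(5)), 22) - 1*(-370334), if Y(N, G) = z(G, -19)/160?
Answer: 59253437/160 ≈ 3.7033e+5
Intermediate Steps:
z(r, m) = -3 (z(r, m) = -3*r/r = -3*1 = -3)
Y(N, G) = -3/160
Y(11*(-7 + C(5)), 22) - 1*(-370334) = -3/160 - 1*(-370334) = -3/160 + 370334 = 59253437/160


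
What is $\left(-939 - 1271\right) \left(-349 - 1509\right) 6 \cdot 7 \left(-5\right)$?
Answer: $-862297800$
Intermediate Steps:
$\left(-939 - 1271\right) \left(-349 - 1509\right) 6 \cdot 7 \left(-5\right) = \left(-2210\right) \left(-1858\right) 42 \left(-5\right) = 4106180 \left(-210\right) = -862297800$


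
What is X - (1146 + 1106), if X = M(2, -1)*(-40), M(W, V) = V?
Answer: -2212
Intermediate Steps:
X = 40 (X = -1*(-40) = 40)
X - (1146 + 1106) = 40 - (1146 + 1106) = 40 - 1*2252 = 40 - 2252 = -2212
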